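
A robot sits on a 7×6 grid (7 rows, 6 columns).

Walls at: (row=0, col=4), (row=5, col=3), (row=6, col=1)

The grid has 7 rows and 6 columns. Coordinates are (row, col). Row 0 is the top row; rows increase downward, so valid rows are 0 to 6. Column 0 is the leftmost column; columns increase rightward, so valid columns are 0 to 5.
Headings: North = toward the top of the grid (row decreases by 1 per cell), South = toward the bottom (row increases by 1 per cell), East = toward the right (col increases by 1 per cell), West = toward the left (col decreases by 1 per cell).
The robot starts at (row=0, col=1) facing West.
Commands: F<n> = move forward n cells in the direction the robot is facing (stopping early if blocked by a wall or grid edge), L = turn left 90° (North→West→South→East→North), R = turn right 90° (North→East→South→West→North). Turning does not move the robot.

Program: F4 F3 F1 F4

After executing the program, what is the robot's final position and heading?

Start: (row=0, col=1), facing West
  F4: move forward 1/4 (blocked), now at (row=0, col=0)
  F3: move forward 0/3 (blocked), now at (row=0, col=0)
  F1: move forward 0/1 (blocked), now at (row=0, col=0)
  F4: move forward 0/4 (blocked), now at (row=0, col=0)
Final: (row=0, col=0), facing West

Answer: Final position: (row=0, col=0), facing West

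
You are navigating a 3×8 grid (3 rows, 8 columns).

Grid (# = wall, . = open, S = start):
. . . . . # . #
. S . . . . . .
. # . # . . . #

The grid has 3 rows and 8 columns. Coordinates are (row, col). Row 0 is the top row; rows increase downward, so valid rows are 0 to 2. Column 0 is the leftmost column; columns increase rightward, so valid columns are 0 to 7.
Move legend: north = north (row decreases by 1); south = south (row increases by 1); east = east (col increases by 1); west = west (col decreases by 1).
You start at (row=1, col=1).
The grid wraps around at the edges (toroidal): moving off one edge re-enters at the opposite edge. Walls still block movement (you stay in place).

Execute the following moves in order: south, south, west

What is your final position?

Start: (row=1, col=1)
  south (south): blocked, stay at (row=1, col=1)
  south (south): blocked, stay at (row=1, col=1)
  west (west): (row=1, col=1) -> (row=1, col=0)
Final: (row=1, col=0)

Answer: Final position: (row=1, col=0)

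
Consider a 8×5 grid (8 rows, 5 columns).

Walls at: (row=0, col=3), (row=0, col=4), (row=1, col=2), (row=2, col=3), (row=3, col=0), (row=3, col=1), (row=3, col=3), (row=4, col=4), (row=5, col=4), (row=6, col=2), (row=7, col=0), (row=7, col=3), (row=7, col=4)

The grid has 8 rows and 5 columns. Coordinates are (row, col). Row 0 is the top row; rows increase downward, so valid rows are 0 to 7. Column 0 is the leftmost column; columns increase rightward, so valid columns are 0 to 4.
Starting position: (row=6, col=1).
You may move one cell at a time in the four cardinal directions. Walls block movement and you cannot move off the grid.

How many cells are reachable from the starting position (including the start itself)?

Answer: Reachable cells: 23

Derivation:
BFS flood-fill from (row=6, col=1):
  Distance 0: (row=6, col=1)
  Distance 1: (row=5, col=1), (row=6, col=0), (row=7, col=1)
  Distance 2: (row=4, col=1), (row=5, col=0), (row=5, col=2), (row=7, col=2)
  Distance 3: (row=4, col=0), (row=4, col=2), (row=5, col=3)
  Distance 4: (row=3, col=2), (row=4, col=3), (row=6, col=3)
  Distance 5: (row=2, col=2), (row=6, col=4)
  Distance 6: (row=2, col=1)
  Distance 7: (row=1, col=1), (row=2, col=0)
  Distance 8: (row=0, col=1), (row=1, col=0)
  Distance 9: (row=0, col=0), (row=0, col=2)
Total reachable: 23 (grid has 27 open cells total)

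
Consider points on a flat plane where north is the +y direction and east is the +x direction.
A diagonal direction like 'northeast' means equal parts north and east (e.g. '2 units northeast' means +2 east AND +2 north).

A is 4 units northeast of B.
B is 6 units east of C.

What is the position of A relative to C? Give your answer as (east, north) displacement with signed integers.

Place C at the origin (east=0, north=0).
  B is 6 units east of C: delta (east=+6, north=+0); B at (east=6, north=0).
  A is 4 units northeast of B: delta (east=+4, north=+4); A at (east=10, north=4).
Therefore A relative to C: (east=10, north=4).

Answer: A is at (east=10, north=4) relative to C.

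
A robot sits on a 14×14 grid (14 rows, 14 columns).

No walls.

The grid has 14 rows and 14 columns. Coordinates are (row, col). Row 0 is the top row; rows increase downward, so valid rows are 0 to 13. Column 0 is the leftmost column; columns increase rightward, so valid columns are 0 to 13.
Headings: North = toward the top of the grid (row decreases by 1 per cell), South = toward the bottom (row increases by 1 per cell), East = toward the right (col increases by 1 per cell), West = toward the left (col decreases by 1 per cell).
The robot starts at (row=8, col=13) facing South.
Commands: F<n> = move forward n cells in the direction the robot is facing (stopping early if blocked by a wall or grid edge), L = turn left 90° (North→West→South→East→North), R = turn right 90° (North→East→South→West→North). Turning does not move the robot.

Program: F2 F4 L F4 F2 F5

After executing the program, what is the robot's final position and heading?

Start: (row=8, col=13), facing South
  F2: move forward 2, now at (row=10, col=13)
  F4: move forward 3/4 (blocked), now at (row=13, col=13)
  L: turn left, now facing East
  F4: move forward 0/4 (blocked), now at (row=13, col=13)
  F2: move forward 0/2 (blocked), now at (row=13, col=13)
  F5: move forward 0/5 (blocked), now at (row=13, col=13)
Final: (row=13, col=13), facing East

Answer: Final position: (row=13, col=13), facing East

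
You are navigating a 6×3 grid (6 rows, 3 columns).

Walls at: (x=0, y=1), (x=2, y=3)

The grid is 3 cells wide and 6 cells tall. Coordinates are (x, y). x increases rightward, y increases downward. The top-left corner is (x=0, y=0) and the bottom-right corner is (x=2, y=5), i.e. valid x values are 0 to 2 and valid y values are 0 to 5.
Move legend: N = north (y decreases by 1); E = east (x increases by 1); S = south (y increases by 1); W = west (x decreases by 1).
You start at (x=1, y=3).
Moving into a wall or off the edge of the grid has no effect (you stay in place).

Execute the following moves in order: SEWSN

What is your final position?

Answer: Final position: (x=1, y=4)

Derivation:
Start: (x=1, y=3)
  S (south): (x=1, y=3) -> (x=1, y=4)
  E (east): (x=1, y=4) -> (x=2, y=4)
  W (west): (x=2, y=4) -> (x=1, y=4)
  S (south): (x=1, y=4) -> (x=1, y=5)
  N (north): (x=1, y=5) -> (x=1, y=4)
Final: (x=1, y=4)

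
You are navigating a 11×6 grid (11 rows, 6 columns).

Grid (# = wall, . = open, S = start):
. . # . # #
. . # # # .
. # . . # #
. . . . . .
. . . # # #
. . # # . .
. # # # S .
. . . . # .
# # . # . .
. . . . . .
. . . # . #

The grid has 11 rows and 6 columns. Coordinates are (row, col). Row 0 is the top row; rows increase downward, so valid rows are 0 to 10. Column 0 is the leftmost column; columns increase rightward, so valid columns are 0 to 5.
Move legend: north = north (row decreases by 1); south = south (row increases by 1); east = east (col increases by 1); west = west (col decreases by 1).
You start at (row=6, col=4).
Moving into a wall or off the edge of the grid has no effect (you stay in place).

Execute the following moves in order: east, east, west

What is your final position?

Start: (row=6, col=4)
  east (east): (row=6, col=4) -> (row=6, col=5)
  east (east): blocked, stay at (row=6, col=5)
  west (west): (row=6, col=5) -> (row=6, col=4)
Final: (row=6, col=4)

Answer: Final position: (row=6, col=4)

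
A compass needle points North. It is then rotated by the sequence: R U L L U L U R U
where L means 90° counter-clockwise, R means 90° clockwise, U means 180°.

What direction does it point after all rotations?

Start: North
  R (right (90° clockwise)) -> East
  U (U-turn (180°)) -> West
  L (left (90° counter-clockwise)) -> South
  L (left (90° counter-clockwise)) -> East
  U (U-turn (180°)) -> West
  L (left (90° counter-clockwise)) -> South
  U (U-turn (180°)) -> North
  R (right (90° clockwise)) -> East
  U (U-turn (180°)) -> West
Final: West

Answer: Final heading: West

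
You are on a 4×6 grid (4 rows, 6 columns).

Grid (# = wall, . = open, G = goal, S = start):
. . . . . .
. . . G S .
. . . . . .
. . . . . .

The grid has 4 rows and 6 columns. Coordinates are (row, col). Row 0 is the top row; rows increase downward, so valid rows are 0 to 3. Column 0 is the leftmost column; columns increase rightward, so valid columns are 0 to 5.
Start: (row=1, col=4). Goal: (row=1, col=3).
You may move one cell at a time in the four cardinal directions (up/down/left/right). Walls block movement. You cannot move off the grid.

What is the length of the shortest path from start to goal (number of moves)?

Answer: Shortest path length: 1

Derivation:
BFS from (row=1, col=4) until reaching (row=1, col=3):
  Distance 0: (row=1, col=4)
  Distance 1: (row=0, col=4), (row=1, col=3), (row=1, col=5), (row=2, col=4)  <- goal reached here
One shortest path (1 moves): (row=1, col=4) -> (row=1, col=3)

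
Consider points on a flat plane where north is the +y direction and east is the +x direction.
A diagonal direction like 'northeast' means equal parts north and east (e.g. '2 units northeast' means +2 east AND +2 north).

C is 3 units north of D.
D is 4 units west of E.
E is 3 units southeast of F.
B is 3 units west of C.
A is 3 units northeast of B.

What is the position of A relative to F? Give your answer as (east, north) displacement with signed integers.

Place F at the origin (east=0, north=0).
  E is 3 units southeast of F: delta (east=+3, north=-3); E at (east=3, north=-3).
  D is 4 units west of E: delta (east=-4, north=+0); D at (east=-1, north=-3).
  C is 3 units north of D: delta (east=+0, north=+3); C at (east=-1, north=0).
  B is 3 units west of C: delta (east=-3, north=+0); B at (east=-4, north=0).
  A is 3 units northeast of B: delta (east=+3, north=+3); A at (east=-1, north=3).
Therefore A relative to F: (east=-1, north=3).

Answer: A is at (east=-1, north=3) relative to F.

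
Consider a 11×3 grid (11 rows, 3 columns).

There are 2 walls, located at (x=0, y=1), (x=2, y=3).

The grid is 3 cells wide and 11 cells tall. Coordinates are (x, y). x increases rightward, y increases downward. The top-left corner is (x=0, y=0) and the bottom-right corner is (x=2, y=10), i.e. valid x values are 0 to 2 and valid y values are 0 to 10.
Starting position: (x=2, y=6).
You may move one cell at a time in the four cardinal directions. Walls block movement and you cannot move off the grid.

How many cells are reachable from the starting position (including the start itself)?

Answer: Reachable cells: 31

Derivation:
BFS flood-fill from (x=2, y=6):
  Distance 0: (x=2, y=6)
  Distance 1: (x=2, y=5), (x=1, y=6), (x=2, y=7)
  Distance 2: (x=2, y=4), (x=1, y=5), (x=0, y=6), (x=1, y=7), (x=2, y=8)
  Distance 3: (x=1, y=4), (x=0, y=5), (x=0, y=7), (x=1, y=8), (x=2, y=9)
  Distance 4: (x=1, y=3), (x=0, y=4), (x=0, y=8), (x=1, y=9), (x=2, y=10)
  Distance 5: (x=1, y=2), (x=0, y=3), (x=0, y=9), (x=1, y=10)
  Distance 6: (x=1, y=1), (x=0, y=2), (x=2, y=2), (x=0, y=10)
  Distance 7: (x=1, y=0), (x=2, y=1)
  Distance 8: (x=0, y=0), (x=2, y=0)
Total reachable: 31 (grid has 31 open cells total)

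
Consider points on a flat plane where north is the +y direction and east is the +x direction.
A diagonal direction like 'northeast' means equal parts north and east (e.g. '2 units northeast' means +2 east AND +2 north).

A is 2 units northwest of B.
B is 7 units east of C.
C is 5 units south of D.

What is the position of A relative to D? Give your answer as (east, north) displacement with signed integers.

Place D at the origin (east=0, north=0).
  C is 5 units south of D: delta (east=+0, north=-5); C at (east=0, north=-5).
  B is 7 units east of C: delta (east=+7, north=+0); B at (east=7, north=-5).
  A is 2 units northwest of B: delta (east=-2, north=+2); A at (east=5, north=-3).
Therefore A relative to D: (east=5, north=-3).

Answer: A is at (east=5, north=-3) relative to D.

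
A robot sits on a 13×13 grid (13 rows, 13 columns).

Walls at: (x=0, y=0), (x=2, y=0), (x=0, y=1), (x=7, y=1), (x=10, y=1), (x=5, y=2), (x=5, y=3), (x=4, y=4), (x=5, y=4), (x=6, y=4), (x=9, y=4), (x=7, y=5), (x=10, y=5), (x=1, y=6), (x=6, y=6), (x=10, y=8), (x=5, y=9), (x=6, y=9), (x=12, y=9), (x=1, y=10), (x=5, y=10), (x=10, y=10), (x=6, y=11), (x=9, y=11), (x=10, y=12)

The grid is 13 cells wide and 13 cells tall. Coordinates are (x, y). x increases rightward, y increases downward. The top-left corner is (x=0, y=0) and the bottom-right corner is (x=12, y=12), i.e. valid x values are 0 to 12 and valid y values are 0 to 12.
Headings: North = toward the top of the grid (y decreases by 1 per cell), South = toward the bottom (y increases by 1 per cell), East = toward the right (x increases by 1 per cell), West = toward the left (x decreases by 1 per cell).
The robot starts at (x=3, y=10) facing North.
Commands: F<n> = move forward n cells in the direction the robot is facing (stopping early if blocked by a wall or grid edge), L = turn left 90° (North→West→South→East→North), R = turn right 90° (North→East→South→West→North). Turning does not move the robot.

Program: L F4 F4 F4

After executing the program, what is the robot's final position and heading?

Answer: Final position: (x=2, y=10), facing West

Derivation:
Start: (x=3, y=10), facing North
  L: turn left, now facing West
  F4: move forward 1/4 (blocked), now at (x=2, y=10)
  F4: move forward 0/4 (blocked), now at (x=2, y=10)
  F4: move forward 0/4 (blocked), now at (x=2, y=10)
Final: (x=2, y=10), facing West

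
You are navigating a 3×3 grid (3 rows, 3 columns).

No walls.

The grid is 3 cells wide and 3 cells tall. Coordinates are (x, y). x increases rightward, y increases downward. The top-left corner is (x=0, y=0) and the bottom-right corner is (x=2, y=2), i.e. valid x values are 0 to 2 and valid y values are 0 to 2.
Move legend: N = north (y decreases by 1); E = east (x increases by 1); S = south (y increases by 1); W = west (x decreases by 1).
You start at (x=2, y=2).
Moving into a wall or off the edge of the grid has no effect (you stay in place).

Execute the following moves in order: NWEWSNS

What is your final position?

Answer: Final position: (x=1, y=2)

Derivation:
Start: (x=2, y=2)
  N (north): (x=2, y=2) -> (x=2, y=1)
  W (west): (x=2, y=1) -> (x=1, y=1)
  E (east): (x=1, y=1) -> (x=2, y=1)
  W (west): (x=2, y=1) -> (x=1, y=1)
  S (south): (x=1, y=1) -> (x=1, y=2)
  N (north): (x=1, y=2) -> (x=1, y=1)
  S (south): (x=1, y=1) -> (x=1, y=2)
Final: (x=1, y=2)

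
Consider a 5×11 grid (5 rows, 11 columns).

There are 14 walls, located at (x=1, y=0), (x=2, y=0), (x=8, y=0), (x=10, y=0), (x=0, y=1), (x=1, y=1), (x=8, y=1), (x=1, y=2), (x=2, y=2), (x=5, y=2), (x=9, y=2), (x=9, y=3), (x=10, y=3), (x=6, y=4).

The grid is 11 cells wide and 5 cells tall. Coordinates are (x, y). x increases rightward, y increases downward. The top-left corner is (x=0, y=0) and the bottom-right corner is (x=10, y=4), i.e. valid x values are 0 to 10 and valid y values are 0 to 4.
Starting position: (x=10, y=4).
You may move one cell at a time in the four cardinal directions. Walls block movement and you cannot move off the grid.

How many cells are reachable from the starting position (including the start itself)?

BFS flood-fill from (x=10, y=4):
  Distance 0: (x=10, y=4)
  Distance 1: (x=9, y=4)
  Distance 2: (x=8, y=4)
  Distance 3: (x=8, y=3), (x=7, y=4)
  Distance 4: (x=8, y=2), (x=7, y=3)
  Distance 5: (x=7, y=2), (x=6, y=3)
  Distance 6: (x=7, y=1), (x=6, y=2), (x=5, y=3)
  Distance 7: (x=7, y=0), (x=6, y=1), (x=4, y=3), (x=5, y=4)
  Distance 8: (x=6, y=0), (x=5, y=1), (x=4, y=2), (x=3, y=3), (x=4, y=4)
  Distance 9: (x=5, y=0), (x=4, y=1), (x=3, y=2), (x=2, y=3), (x=3, y=4)
  Distance 10: (x=4, y=0), (x=3, y=1), (x=1, y=3), (x=2, y=4)
  Distance 11: (x=3, y=0), (x=2, y=1), (x=0, y=3), (x=1, y=4)
  Distance 12: (x=0, y=2), (x=0, y=4)
Total reachable: 36 (grid has 41 open cells total)

Answer: Reachable cells: 36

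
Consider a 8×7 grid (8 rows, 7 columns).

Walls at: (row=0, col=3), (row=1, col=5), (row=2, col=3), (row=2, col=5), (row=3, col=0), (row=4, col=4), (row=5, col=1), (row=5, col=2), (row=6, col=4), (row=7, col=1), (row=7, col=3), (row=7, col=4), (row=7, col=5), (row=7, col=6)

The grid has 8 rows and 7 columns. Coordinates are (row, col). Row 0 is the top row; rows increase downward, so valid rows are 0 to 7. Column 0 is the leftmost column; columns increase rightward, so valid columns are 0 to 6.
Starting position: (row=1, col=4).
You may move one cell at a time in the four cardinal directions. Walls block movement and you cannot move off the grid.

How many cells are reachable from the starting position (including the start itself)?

BFS flood-fill from (row=1, col=4):
  Distance 0: (row=1, col=4)
  Distance 1: (row=0, col=4), (row=1, col=3), (row=2, col=4)
  Distance 2: (row=0, col=5), (row=1, col=2), (row=3, col=4)
  Distance 3: (row=0, col=2), (row=0, col=6), (row=1, col=1), (row=2, col=2), (row=3, col=3), (row=3, col=5)
  Distance 4: (row=0, col=1), (row=1, col=0), (row=1, col=6), (row=2, col=1), (row=3, col=2), (row=3, col=6), (row=4, col=3), (row=4, col=5)
  Distance 5: (row=0, col=0), (row=2, col=0), (row=2, col=6), (row=3, col=1), (row=4, col=2), (row=4, col=6), (row=5, col=3), (row=5, col=5)
  Distance 6: (row=4, col=1), (row=5, col=4), (row=5, col=6), (row=6, col=3), (row=6, col=5)
  Distance 7: (row=4, col=0), (row=6, col=2), (row=6, col=6)
  Distance 8: (row=5, col=0), (row=6, col=1), (row=7, col=2)
  Distance 9: (row=6, col=0)
  Distance 10: (row=7, col=0)
Total reachable: 42 (grid has 42 open cells total)

Answer: Reachable cells: 42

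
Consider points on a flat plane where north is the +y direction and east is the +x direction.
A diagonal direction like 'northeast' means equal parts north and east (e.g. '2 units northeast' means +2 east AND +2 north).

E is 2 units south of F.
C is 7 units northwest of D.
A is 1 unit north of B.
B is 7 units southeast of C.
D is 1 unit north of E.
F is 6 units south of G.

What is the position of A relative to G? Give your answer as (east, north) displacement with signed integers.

Answer: A is at (east=0, north=-6) relative to G.

Derivation:
Place G at the origin (east=0, north=0).
  F is 6 units south of G: delta (east=+0, north=-6); F at (east=0, north=-6).
  E is 2 units south of F: delta (east=+0, north=-2); E at (east=0, north=-8).
  D is 1 unit north of E: delta (east=+0, north=+1); D at (east=0, north=-7).
  C is 7 units northwest of D: delta (east=-7, north=+7); C at (east=-7, north=0).
  B is 7 units southeast of C: delta (east=+7, north=-7); B at (east=0, north=-7).
  A is 1 unit north of B: delta (east=+0, north=+1); A at (east=0, north=-6).
Therefore A relative to G: (east=0, north=-6).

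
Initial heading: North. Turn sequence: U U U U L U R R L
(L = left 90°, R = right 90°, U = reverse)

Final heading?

Start: North
  U (U-turn (180°)) -> South
  U (U-turn (180°)) -> North
  U (U-turn (180°)) -> South
  U (U-turn (180°)) -> North
  L (left (90° counter-clockwise)) -> West
  U (U-turn (180°)) -> East
  R (right (90° clockwise)) -> South
  R (right (90° clockwise)) -> West
  L (left (90° counter-clockwise)) -> South
Final: South

Answer: Final heading: South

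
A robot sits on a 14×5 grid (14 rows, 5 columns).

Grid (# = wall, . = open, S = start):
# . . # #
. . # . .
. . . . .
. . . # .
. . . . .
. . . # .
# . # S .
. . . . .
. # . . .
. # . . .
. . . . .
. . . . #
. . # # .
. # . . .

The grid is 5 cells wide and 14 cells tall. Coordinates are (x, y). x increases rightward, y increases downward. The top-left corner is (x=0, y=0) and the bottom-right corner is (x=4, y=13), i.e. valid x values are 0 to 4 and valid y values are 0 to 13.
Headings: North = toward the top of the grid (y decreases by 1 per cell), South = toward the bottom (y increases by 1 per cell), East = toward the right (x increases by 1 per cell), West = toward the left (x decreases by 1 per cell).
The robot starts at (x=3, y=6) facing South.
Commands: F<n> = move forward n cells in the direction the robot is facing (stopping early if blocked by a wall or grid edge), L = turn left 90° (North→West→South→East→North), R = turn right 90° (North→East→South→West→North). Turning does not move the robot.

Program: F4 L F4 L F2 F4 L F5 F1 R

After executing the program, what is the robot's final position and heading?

Start: (x=3, y=6), facing South
  F4: move forward 4, now at (x=3, y=10)
  L: turn left, now facing East
  F4: move forward 1/4 (blocked), now at (x=4, y=10)
  L: turn left, now facing North
  F2: move forward 2, now at (x=4, y=8)
  F4: move forward 4, now at (x=4, y=4)
  L: turn left, now facing West
  F5: move forward 4/5 (blocked), now at (x=0, y=4)
  F1: move forward 0/1 (blocked), now at (x=0, y=4)
  R: turn right, now facing North
Final: (x=0, y=4), facing North

Answer: Final position: (x=0, y=4), facing North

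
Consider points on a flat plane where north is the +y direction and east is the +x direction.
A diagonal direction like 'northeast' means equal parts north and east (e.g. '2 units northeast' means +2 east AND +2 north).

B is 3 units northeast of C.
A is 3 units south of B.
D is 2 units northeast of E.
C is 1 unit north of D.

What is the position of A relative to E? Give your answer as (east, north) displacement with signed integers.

Place E at the origin (east=0, north=0).
  D is 2 units northeast of E: delta (east=+2, north=+2); D at (east=2, north=2).
  C is 1 unit north of D: delta (east=+0, north=+1); C at (east=2, north=3).
  B is 3 units northeast of C: delta (east=+3, north=+3); B at (east=5, north=6).
  A is 3 units south of B: delta (east=+0, north=-3); A at (east=5, north=3).
Therefore A relative to E: (east=5, north=3).

Answer: A is at (east=5, north=3) relative to E.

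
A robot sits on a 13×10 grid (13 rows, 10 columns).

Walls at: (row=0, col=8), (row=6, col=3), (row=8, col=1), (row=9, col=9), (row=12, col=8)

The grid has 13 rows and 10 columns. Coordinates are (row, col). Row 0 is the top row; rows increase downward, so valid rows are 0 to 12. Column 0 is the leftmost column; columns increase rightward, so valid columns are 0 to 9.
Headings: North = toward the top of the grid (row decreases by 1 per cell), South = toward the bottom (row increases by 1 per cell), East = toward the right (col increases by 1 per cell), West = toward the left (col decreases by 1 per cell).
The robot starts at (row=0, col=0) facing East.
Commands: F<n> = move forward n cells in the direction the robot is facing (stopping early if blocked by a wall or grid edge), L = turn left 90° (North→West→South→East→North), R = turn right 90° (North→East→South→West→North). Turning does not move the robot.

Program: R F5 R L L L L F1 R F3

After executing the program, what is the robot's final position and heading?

Start: (row=0, col=0), facing East
  R: turn right, now facing South
  F5: move forward 5, now at (row=5, col=0)
  R: turn right, now facing West
  L: turn left, now facing South
  L: turn left, now facing East
  L: turn left, now facing North
  L: turn left, now facing West
  F1: move forward 0/1 (blocked), now at (row=5, col=0)
  R: turn right, now facing North
  F3: move forward 3, now at (row=2, col=0)
Final: (row=2, col=0), facing North

Answer: Final position: (row=2, col=0), facing North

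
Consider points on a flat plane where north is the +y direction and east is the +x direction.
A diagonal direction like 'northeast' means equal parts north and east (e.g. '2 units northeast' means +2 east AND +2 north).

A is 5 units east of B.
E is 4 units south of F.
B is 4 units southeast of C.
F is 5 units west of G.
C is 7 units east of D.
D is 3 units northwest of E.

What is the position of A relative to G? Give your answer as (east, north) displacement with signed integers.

Answer: A is at (east=8, north=-5) relative to G.

Derivation:
Place G at the origin (east=0, north=0).
  F is 5 units west of G: delta (east=-5, north=+0); F at (east=-5, north=0).
  E is 4 units south of F: delta (east=+0, north=-4); E at (east=-5, north=-4).
  D is 3 units northwest of E: delta (east=-3, north=+3); D at (east=-8, north=-1).
  C is 7 units east of D: delta (east=+7, north=+0); C at (east=-1, north=-1).
  B is 4 units southeast of C: delta (east=+4, north=-4); B at (east=3, north=-5).
  A is 5 units east of B: delta (east=+5, north=+0); A at (east=8, north=-5).
Therefore A relative to G: (east=8, north=-5).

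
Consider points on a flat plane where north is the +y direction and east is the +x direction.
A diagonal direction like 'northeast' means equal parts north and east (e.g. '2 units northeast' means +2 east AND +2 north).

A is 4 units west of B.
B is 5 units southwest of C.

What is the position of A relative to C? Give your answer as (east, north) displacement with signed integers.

Place C at the origin (east=0, north=0).
  B is 5 units southwest of C: delta (east=-5, north=-5); B at (east=-5, north=-5).
  A is 4 units west of B: delta (east=-4, north=+0); A at (east=-9, north=-5).
Therefore A relative to C: (east=-9, north=-5).

Answer: A is at (east=-9, north=-5) relative to C.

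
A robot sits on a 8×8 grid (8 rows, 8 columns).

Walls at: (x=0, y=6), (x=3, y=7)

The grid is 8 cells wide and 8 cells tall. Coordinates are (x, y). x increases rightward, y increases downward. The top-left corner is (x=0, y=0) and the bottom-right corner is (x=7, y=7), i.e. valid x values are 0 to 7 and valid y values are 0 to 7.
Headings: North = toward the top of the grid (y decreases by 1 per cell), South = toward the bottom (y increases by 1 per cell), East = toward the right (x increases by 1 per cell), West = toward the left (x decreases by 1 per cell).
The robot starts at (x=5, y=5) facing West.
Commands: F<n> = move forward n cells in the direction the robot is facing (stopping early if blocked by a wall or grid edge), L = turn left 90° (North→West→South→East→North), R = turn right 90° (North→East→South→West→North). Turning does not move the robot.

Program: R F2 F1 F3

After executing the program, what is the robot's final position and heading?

Start: (x=5, y=5), facing West
  R: turn right, now facing North
  F2: move forward 2, now at (x=5, y=3)
  F1: move forward 1, now at (x=5, y=2)
  F3: move forward 2/3 (blocked), now at (x=5, y=0)
Final: (x=5, y=0), facing North

Answer: Final position: (x=5, y=0), facing North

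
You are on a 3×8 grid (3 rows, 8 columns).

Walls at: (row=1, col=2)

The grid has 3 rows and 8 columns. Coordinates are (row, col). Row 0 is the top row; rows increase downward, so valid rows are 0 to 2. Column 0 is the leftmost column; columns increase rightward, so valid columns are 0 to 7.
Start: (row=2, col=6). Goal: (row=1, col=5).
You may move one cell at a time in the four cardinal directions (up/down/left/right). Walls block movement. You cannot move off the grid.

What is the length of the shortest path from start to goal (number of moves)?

BFS from (row=2, col=6) until reaching (row=1, col=5):
  Distance 0: (row=2, col=6)
  Distance 1: (row=1, col=6), (row=2, col=5), (row=2, col=7)
  Distance 2: (row=0, col=6), (row=1, col=5), (row=1, col=7), (row=2, col=4)  <- goal reached here
One shortest path (2 moves): (row=2, col=6) -> (row=2, col=5) -> (row=1, col=5)

Answer: Shortest path length: 2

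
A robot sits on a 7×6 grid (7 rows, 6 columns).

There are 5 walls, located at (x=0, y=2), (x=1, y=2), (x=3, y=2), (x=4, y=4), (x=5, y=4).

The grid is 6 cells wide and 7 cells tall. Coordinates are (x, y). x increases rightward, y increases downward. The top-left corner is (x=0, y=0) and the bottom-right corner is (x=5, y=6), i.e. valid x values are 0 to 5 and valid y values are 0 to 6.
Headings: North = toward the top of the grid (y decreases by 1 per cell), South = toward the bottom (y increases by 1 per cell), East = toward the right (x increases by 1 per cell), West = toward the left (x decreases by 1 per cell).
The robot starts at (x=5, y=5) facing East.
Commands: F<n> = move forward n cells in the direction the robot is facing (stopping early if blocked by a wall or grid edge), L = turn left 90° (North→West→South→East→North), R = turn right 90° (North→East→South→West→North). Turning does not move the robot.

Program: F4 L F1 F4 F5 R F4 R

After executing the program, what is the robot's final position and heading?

Start: (x=5, y=5), facing East
  F4: move forward 0/4 (blocked), now at (x=5, y=5)
  L: turn left, now facing North
  F1: move forward 0/1 (blocked), now at (x=5, y=5)
  F4: move forward 0/4 (blocked), now at (x=5, y=5)
  F5: move forward 0/5 (blocked), now at (x=5, y=5)
  R: turn right, now facing East
  F4: move forward 0/4 (blocked), now at (x=5, y=5)
  R: turn right, now facing South
Final: (x=5, y=5), facing South

Answer: Final position: (x=5, y=5), facing South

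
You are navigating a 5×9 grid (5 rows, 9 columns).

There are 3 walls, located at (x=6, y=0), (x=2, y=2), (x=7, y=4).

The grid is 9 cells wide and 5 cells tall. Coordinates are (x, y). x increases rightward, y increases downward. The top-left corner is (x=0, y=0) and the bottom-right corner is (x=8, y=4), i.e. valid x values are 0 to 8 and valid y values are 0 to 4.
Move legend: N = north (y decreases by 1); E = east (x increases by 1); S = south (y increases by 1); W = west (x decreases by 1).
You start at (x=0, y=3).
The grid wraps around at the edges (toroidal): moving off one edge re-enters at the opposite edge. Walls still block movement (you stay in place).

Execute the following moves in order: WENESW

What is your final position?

Start: (x=0, y=3)
  W (west): (x=0, y=3) -> (x=8, y=3)
  E (east): (x=8, y=3) -> (x=0, y=3)
  N (north): (x=0, y=3) -> (x=0, y=2)
  E (east): (x=0, y=2) -> (x=1, y=2)
  S (south): (x=1, y=2) -> (x=1, y=3)
  W (west): (x=1, y=3) -> (x=0, y=3)
Final: (x=0, y=3)

Answer: Final position: (x=0, y=3)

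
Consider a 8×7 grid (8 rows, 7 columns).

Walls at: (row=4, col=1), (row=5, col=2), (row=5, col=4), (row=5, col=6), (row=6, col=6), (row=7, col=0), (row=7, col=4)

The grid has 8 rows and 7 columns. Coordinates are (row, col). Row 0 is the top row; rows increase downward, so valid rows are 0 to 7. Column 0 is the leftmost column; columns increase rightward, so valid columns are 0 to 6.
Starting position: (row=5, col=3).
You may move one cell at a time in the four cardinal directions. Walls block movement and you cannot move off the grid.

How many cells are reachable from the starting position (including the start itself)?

BFS flood-fill from (row=5, col=3):
  Distance 0: (row=5, col=3)
  Distance 1: (row=4, col=3), (row=6, col=3)
  Distance 2: (row=3, col=3), (row=4, col=2), (row=4, col=4), (row=6, col=2), (row=6, col=4), (row=7, col=3)
  Distance 3: (row=2, col=3), (row=3, col=2), (row=3, col=4), (row=4, col=5), (row=6, col=1), (row=6, col=5), (row=7, col=2)
  Distance 4: (row=1, col=3), (row=2, col=2), (row=2, col=4), (row=3, col=1), (row=3, col=5), (row=4, col=6), (row=5, col=1), (row=5, col=5), (row=6, col=0), (row=7, col=1), (row=7, col=5)
  Distance 5: (row=0, col=3), (row=1, col=2), (row=1, col=4), (row=2, col=1), (row=2, col=5), (row=3, col=0), (row=3, col=6), (row=5, col=0), (row=7, col=6)
  Distance 6: (row=0, col=2), (row=0, col=4), (row=1, col=1), (row=1, col=5), (row=2, col=0), (row=2, col=6), (row=4, col=0)
  Distance 7: (row=0, col=1), (row=0, col=5), (row=1, col=0), (row=1, col=6)
  Distance 8: (row=0, col=0), (row=0, col=6)
Total reachable: 49 (grid has 49 open cells total)

Answer: Reachable cells: 49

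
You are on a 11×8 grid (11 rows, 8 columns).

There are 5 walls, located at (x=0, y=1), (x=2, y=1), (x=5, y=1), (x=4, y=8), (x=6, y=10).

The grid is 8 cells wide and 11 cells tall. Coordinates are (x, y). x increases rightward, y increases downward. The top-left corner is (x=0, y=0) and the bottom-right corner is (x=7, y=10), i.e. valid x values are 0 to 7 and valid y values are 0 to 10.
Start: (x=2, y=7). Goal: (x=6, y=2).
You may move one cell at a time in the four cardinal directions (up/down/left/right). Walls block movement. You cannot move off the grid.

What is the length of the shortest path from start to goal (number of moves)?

BFS from (x=2, y=7) until reaching (x=6, y=2):
  Distance 0: (x=2, y=7)
  Distance 1: (x=2, y=6), (x=1, y=7), (x=3, y=7), (x=2, y=8)
  Distance 2: (x=2, y=5), (x=1, y=6), (x=3, y=6), (x=0, y=7), (x=4, y=7), (x=1, y=8), (x=3, y=8), (x=2, y=9)
  Distance 3: (x=2, y=4), (x=1, y=5), (x=3, y=5), (x=0, y=6), (x=4, y=6), (x=5, y=7), (x=0, y=8), (x=1, y=9), (x=3, y=9), (x=2, y=10)
  Distance 4: (x=2, y=3), (x=1, y=4), (x=3, y=4), (x=0, y=5), (x=4, y=5), (x=5, y=6), (x=6, y=7), (x=5, y=8), (x=0, y=9), (x=4, y=9), (x=1, y=10), (x=3, y=10)
  Distance 5: (x=2, y=2), (x=1, y=3), (x=3, y=3), (x=0, y=4), (x=4, y=4), (x=5, y=5), (x=6, y=6), (x=7, y=7), (x=6, y=8), (x=5, y=9), (x=0, y=10), (x=4, y=10)
  Distance 6: (x=1, y=2), (x=3, y=2), (x=0, y=3), (x=4, y=3), (x=5, y=4), (x=6, y=5), (x=7, y=6), (x=7, y=8), (x=6, y=9), (x=5, y=10)
  Distance 7: (x=1, y=1), (x=3, y=1), (x=0, y=2), (x=4, y=2), (x=5, y=3), (x=6, y=4), (x=7, y=5), (x=7, y=9)
  Distance 8: (x=1, y=0), (x=3, y=0), (x=4, y=1), (x=5, y=2), (x=6, y=3), (x=7, y=4), (x=7, y=10)
  Distance 9: (x=0, y=0), (x=2, y=0), (x=4, y=0), (x=6, y=2), (x=7, y=3)  <- goal reached here
One shortest path (9 moves): (x=2, y=7) -> (x=3, y=7) -> (x=4, y=7) -> (x=5, y=7) -> (x=6, y=7) -> (x=6, y=6) -> (x=6, y=5) -> (x=6, y=4) -> (x=6, y=3) -> (x=6, y=2)

Answer: Shortest path length: 9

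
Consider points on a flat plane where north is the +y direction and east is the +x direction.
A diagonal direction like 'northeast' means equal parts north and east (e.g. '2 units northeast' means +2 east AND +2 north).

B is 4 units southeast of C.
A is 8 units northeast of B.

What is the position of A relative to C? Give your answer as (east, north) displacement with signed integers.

Answer: A is at (east=12, north=4) relative to C.

Derivation:
Place C at the origin (east=0, north=0).
  B is 4 units southeast of C: delta (east=+4, north=-4); B at (east=4, north=-4).
  A is 8 units northeast of B: delta (east=+8, north=+8); A at (east=12, north=4).
Therefore A relative to C: (east=12, north=4).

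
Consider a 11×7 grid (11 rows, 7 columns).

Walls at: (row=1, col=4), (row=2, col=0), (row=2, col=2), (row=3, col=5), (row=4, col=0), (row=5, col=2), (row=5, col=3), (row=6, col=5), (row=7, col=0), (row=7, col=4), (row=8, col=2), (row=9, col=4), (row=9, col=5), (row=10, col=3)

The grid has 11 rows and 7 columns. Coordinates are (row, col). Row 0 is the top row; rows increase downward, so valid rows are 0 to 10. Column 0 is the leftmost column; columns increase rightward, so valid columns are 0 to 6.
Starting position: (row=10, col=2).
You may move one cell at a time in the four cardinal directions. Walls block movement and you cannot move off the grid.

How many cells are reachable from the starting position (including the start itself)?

BFS flood-fill from (row=10, col=2):
  Distance 0: (row=10, col=2)
  Distance 1: (row=9, col=2), (row=10, col=1)
  Distance 2: (row=9, col=1), (row=9, col=3), (row=10, col=0)
  Distance 3: (row=8, col=1), (row=8, col=3), (row=9, col=0)
  Distance 4: (row=7, col=1), (row=7, col=3), (row=8, col=0), (row=8, col=4)
  Distance 5: (row=6, col=1), (row=6, col=3), (row=7, col=2), (row=8, col=5)
  Distance 6: (row=5, col=1), (row=6, col=0), (row=6, col=2), (row=6, col=4), (row=7, col=5), (row=8, col=6)
  Distance 7: (row=4, col=1), (row=5, col=0), (row=5, col=4), (row=7, col=6), (row=9, col=6)
  Distance 8: (row=3, col=1), (row=4, col=2), (row=4, col=4), (row=5, col=5), (row=6, col=6), (row=10, col=6)
  Distance 9: (row=2, col=1), (row=3, col=0), (row=3, col=2), (row=3, col=4), (row=4, col=3), (row=4, col=5), (row=5, col=6), (row=10, col=5)
  Distance 10: (row=1, col=1), (row=2, col=4), (row=3, col=3), (row=4, col=6), (row=10, col=4)
  Distance 11: (row=0, col=1), (row=1, col=0), (row=1, col=2), (row=2, col=3), (row=2, col=5), (row=3, col=6)
  Distance 12: (row=0, col=0), (row=0, col=2), (row=1, col=3), (row=1, col=5), (row=2, col=6)
  Distance 13: (row=0, col=3), (row=0, col=5), (row=1, col=6)
  Distance 14: (row=0, col=4), (row=0, col=6)
Total reachable: 63 (grid has 63 open cells total)

Answer: Reachable cells: 63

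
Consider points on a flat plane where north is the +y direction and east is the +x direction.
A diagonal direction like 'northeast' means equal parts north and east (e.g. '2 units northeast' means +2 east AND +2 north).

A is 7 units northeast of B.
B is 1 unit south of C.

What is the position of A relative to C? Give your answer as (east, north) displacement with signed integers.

Answer: A is at (east=7, north=6) relative to C.

Derivation:
Place C at the origin (east=0, north=0).
  B is 1 unit south of C: delta (east=+0, north=-1); B at (east=0, north=-1).
  A is 7 units northeast of B: delta (east=+7, north=+7); A at (east=7, north=6).
Therefore A relative to C: (east=7, north=6).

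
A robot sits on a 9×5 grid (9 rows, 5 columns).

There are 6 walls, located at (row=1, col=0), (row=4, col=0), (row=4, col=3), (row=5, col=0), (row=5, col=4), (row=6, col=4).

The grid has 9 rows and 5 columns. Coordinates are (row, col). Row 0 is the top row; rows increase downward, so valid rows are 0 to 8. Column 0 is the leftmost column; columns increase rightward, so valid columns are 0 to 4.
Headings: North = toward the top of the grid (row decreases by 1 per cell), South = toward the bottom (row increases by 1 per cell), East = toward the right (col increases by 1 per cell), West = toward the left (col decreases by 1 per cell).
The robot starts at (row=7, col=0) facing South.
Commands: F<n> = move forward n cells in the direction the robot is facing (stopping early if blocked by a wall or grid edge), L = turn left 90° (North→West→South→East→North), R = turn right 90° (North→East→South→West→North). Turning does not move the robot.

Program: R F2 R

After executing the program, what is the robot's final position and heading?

Answer: Final position: (row=7, col=0), facing North

Derivation:
Start: (row=7, col=0), facing South
  R: turn right, now facing West
  F2: move forward 0/2 (blocked), now at (row=7, col=0)
  R: turn right, now facing North
Final: (row=7, col=0), facing North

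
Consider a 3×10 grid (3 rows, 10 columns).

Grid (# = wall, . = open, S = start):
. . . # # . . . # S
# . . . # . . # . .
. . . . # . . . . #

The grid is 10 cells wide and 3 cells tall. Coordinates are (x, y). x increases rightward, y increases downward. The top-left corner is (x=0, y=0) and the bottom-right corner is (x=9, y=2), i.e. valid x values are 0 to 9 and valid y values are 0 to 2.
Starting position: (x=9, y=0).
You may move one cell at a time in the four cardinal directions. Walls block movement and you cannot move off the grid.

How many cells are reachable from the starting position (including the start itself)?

BFS flood-fill from (x=9, y=0):
  Distance 0: (x=9, y=0)
  Distance 1: (x=9, y=1)
  Distance 2: (x=8, y=1)
  Distance 3: (x=8, y=2)
  Distance 4: (x=7, y=2)
  Distance 5: (x=6, y=2)
  Distance 6: (x=6, y=1), (x=5, y=2)
  Distance 7: (x=6, y=0), (x=5, y=1)
  Distance 8: (x=5, y=0), (x=7, y=0)
Total reachable: 12 (grid has 22 open cells total)

Answer: Reachable cells: 12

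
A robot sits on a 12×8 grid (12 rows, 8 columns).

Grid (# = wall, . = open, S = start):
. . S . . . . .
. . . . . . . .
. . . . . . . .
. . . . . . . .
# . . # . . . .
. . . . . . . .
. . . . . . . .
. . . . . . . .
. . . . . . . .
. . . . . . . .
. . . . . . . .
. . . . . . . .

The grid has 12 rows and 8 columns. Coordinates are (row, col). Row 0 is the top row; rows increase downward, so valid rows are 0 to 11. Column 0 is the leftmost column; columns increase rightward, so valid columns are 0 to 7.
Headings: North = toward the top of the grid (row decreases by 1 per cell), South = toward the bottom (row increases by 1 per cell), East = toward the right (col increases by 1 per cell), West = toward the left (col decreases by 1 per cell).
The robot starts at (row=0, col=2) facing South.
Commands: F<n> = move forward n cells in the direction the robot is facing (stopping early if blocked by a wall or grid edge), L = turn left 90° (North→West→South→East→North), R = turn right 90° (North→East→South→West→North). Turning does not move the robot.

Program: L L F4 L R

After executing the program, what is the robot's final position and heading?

Answer: Final position: (row=0, col=2), facing North

Derivation:
Start: (row=0, col=2), facing South
  L: turn left, now facing East
  L: turn left, now facing North
  F4: move forward 0/4 (blocked), now at (row=0, col=2)
  L: turn left, now facing West
  R: turn right, now facing North
Final: (row=0, col=2), facing North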